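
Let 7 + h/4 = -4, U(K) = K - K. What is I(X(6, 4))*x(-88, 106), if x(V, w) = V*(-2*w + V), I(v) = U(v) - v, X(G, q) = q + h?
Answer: 1056000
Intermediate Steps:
U(K) = 0
h = -44 (h = -28 + 4*(-4) = -28 - 16 = -44)
X(G, q) = -44 + q (X(G, q) = q - 44 = -44 + q)
I(v) = -v (I(v) = 0 - v = -v)
x(V, w) = V*(V - 2*w)
I(X(6, 4))*x(-88, 106) = (-(-44 + 4))*(-88*(-88 - 2*106)) = (-1*(-40))*(-88*(-88 - 212)) = 40*(-88*(-300)) = 40*26400 = 1056000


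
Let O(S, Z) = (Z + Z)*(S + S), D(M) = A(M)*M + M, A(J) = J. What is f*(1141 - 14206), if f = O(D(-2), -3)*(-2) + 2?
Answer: -653250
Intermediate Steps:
D(M) = M + M**2 (D(M) = M*M + M = M**2 + M = M + M**2)
O(S, Z) = 4*S*Z (O(S, Z) = (2*Z)*(2*S) = 4*S*Z)
f = 50 (f = (4*(-2*(1 - 2))*(-3))*(-2) + 2 = (4*(-2*(-1))*(-3))*(-2) + 2 = (4*2*(-3))*(-2) + 2 = -24*(-2) + 2 = 48 + 2 = 50)
f*(1141 - 14206) = 50*(1141 - 14206) = 50*(-13065) = -653250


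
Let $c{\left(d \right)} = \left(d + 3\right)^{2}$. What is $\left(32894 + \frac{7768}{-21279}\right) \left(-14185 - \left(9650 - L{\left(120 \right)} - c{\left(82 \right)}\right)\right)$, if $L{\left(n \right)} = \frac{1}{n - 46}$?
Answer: $- \frac{3497268487197}{6401} \approx -5.4636 \cdot 10^{8}$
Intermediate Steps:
$c{\left(d \right)} = \left(3 + d\right)^{2}$
$L{\left(n \right)} = \frac{1}{-46 + n}$
$\left(32894 + \frac{7768}{-21279}\right) \left(-14185 - \left(9650 - L{\left(120 \right)} - c{\left(82 \right)}\right)\right) = \left(32894 + \frac{7768}{-21279}\right) \left(-14185 - \left(9650 - \frac{1}{-46 + 120} - \left(3 + 82\right)^{2}\right)\right) = \left(32894 + 7768 \left(- \frac{1}{21279}\right)\right) \left(-14185 + \left(\left(\frac{1}{74} + 85^{2}\right) - 9650\right)\right) = \left(32894 - \frac{7768}{21279}\right) \left(-14185 + \left(\left(\frac{1}{74} + 7225\right) - 9650\right)\right) = \frac{699943658 \left(-14185 + \left(\frac{534651}{74} - 9650\right)\right)}{21279} = \frac{699943658 \left(-14185 - \frac{179449}{74}\right)}{21279} = \frac{699943658}{21279} \left(- \frac{1229139}{74}\right) = - \frac{3497268487197}{6401}$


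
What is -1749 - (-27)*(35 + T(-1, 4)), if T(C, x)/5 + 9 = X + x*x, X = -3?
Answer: -264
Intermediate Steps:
T(C, x) = -60 + 5*x² (T(C, x) = -45 + 5*(-3 + x*x) = -45 + 5*(-3 + x²) = -45 + (-15 + 5*x²) = -60 + 5*x²)
-1749 - (-27)*(35 + T(-1, 4)) = -1749 - (-27)*(35 + (-60 + 5*4²)) = -1749 - (-27)*(35 + (-60 + 5*16)) = -1749 - (-27)*(35 + (-60 + 80)) = -1749 - (-27)*(35 + 20) = -1749 - (-27)*55 = -1749 - 1*(-1485) = -1749 + 1485 = -264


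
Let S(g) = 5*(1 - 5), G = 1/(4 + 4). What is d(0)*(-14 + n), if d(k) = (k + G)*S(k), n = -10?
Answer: 60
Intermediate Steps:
G = ⅛ (G = 1/8 = ⅛ ≈ 0.12500)
S(g) = -20 (S(g) = 5*(-4) = -20)
d(k) = -5/2 - 20*k (d(k) = (k + ⅛)*(-20) = (⅛ + k)*(-20) = -5/2 - 20*k)
d(0)*(-14 + n) = (-5/2 - 20*0)*(-14 - 10) = (-5/2 + 0)*(-24) = -5/2*(-24) = 60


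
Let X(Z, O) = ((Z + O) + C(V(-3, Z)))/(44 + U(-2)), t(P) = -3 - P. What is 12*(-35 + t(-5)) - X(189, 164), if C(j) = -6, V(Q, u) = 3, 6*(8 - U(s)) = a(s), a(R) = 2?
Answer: -62421/155 ≈ -402.72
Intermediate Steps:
U(s) = 23/3 (U(s) = 8 - 1/6*2 = 8 - 1/3 = 23/3)
X(Z, O) = -18/155 + 3*O/155 + 3*Z/155 (X(Z, O) = ((Z + O) - 6)/(44 + 23/3) = ((O + Z) - 6)/(155/3) = (-6 + O + Z)*(3/155) = -18/155 + 3*O/155 + 3*Z/155)
12*(-35 + t(-5)) - X(189, 164) = 12*(-35 + (-3 - 1*(-5))) - (-18/155 + (3/155)*164 + (3/155)*189) = 12*(-35 + (-3 + 5)) - (-18/155 + 492/155 + 567/155) = 12*(-35 + 2) - 1*1041/155 = 12*(-33) - 1041/155 = -396 - 1041/155 = -62421/155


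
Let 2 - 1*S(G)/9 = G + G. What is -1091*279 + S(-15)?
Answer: -304101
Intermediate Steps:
S(G) = 18 - 18*G (S(G) = 18 - 9*(G + G) = 18 - 18*G)
-1091*279 + S(-15) = -1091*279 + (18 - 18*(-15)) = -304389 + (18 + 270) = -304389 + 288 = -304101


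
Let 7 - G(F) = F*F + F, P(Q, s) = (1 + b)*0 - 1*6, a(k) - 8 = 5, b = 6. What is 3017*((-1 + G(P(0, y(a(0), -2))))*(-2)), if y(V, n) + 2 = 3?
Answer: 144816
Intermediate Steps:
a(k) = 13 (a(k) = 8 + 5 = 13)
y(V, n) = 1 (y(V, n) = -2 + 3 = 1)
P(Q, s) = -6 (P(Q, s) = (1 + 6)*0 - 1*6 = 7*0 - 6 = 0 - 6 = -6)
G(F) = 7 - F - F**2 (G(F) = 7 - (F*F + F) = 7 - (F**2 + F) = 7 - (F + F**2) = 7 + (-F - F**2) = 7 - F - F**2)
3017*((-1 + G(P(0, y(a(0), -2))))*(-2)) = 3017*((-1 + (7 - 1*(-6) - 1*(-6)**2))*(-2)) = 3017*((-1 + (7 + 6 - 1*36))*(-2)) = 3017*((-1 + (7 + 6 - 36))*(-2)) = 3017*((-1 - 23)*(-2)) = 3017*(-24*(-2)) = 3017*48 = 144816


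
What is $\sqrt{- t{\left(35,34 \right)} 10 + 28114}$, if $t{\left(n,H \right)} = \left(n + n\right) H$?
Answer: $\sqrt{4314} \approx 65.681$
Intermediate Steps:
$t{\left(n,H \right)} = 2 H n$ ($t{\left(n,H \right)} = 2 n H = 2 H n$)
$\sqrt{- t{\left(35,34 \right)} 10 + 28114} = \sqrt{- 2 \cdot 34 \cdot 35 \cdot 10 + 28114} = \sqrt{- 2380 \cdot 10 + 28114} = \sqrt{\left(-1\right) 23800 + 28114} = \sqrt{-23800 + 28114} = \sqrt{4314}$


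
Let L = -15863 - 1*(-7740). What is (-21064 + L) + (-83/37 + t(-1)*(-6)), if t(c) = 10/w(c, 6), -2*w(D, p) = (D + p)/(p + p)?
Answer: -1069346/37 ≈ -28901.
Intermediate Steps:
w(D, p) = -(D + p)/(4*p) (w(D, p) = -(D + p)/(2*(p + p)) = -(D + p)/(2*(2*p)) = -(D + p)*1/(2*p)/2 = -(D + p)/(4*p))
t(c) = 10/(-1/4 - c/24) (t(c) = 10/(((1/4)*(-c - 1*6)/6)) = 10/(((1/4)*(1/6)*(-c - 6))) = 10/(((1/4)*(1/6)*(-6 - c))) = 10/(-1/4 - c/24))
L = -8123 (L = -15863 + 7740 = -8123)
(-21064 + L) + (-83/37 + t(-1)*(-6)) = (-21064 - 8123) + (-83/37 - 240/(6 - 1)*(-6)) = -29187 + (-83*1/37 - 240/5*(-6)) = -29187 + (-83/37 - 240*1/5*(-6)) = -29187 + (-83/37 - 48*(-6)) = -29187 + (-83/37 + 288) = -29187 + 10573/37 = -1069346/37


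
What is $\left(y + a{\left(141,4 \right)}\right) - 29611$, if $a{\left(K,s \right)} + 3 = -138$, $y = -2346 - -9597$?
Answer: $-22501$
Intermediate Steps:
$y = 7251$ ($y = -2346 + 9597 = 7251$)
$a{\left(K,s \right)} = -141$ ($a{\left(K,s \right)} = -3 - 138 = -141$)
$\left(y + a{\left(141,4 \right)}\right) - 29611 = \left(7251 - 141\right) - 29611 = 7110 - 29611 = -22501$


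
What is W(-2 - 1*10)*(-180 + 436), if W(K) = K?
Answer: -3072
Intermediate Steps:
W(-2 - 1*10)*(-180 + 436) = (-2 - 1*10)*(-180 + 436) = (-2 - 10)*256 = -12*256 = -3072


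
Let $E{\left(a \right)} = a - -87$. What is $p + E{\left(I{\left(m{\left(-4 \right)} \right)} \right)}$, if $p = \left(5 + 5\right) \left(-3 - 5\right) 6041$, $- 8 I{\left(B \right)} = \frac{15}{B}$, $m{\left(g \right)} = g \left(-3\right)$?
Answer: $- \frac{15462181}{32} \approx -4.8319 \cdot 10^{5}$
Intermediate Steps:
$m{\left(g \right)} = - 3 g$
$I{\left(B \right)} = - \frac{15}{8 B}$ ($I{\left(B \right)} = - \frac{15 \frac{1}{B}}{8} = - \frac{15}{8 B}$)
$E{\left(a \right)} = 87 + a$ ($E{\left(a \right)} = a + 87 = 87 + a$)
$p = -483280$ ($p = 10 \left(-8\right) 6041 = \left(-80\right) 6041 = -483280$)
$p + E{\left(I{\left(m{\left(-4 \right)} \right)} \right)} = -483280 + \left(87 - \frac{15}{8 \left(\left(-3\right) \left(-4\right)\right)}\right) = -483280 + \left(87 - \frac{15}{8 \cdot 12}\right) = -483280 + \left(87 - \frac{5}{32}\right) = -483280 + \frac{2779}{32} = - \frac{15462181}{32}$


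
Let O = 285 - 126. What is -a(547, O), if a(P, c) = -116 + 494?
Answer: -378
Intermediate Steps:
O = 159
a(P, c) = 378
-a(547, O) = -1*378 = -378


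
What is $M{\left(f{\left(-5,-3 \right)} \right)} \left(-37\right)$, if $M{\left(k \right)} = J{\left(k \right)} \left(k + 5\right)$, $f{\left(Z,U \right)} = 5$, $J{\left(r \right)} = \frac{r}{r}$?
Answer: $-370$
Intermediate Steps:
$J{\left(r \right)} = 1$
$M{\left(k \right)} = 5 + k$ ($M{\left(k \right)} = 1 \left(k + 5\right) = 1 \left(5 + k\right) = 5 + k$)
$M{\left(f{\left(-5,-3 \right)} \right)} \left(-37\right) = \left(5 + 5\right) \left(-37\right) = 10 \left(-37\right) = -370$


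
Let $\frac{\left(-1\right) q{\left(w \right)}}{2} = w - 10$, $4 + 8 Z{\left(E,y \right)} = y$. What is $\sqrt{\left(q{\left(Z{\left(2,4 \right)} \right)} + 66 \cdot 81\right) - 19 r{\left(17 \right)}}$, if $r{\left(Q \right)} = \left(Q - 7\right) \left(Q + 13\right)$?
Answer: $i \sqrt{334} \approx 18.276 i$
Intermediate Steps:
$Z{\left(E,y \right)} = - \frac{1}{2} + \frac{y}{8}$
$q{\left(w \right)} = 20 - 2 w$ ($q{\left(w \right)} = - 2 \left(w - 10\right) = - 2 \left(-10 + w\right) = 20 - 2 w$)
$r{\left(Q \right)} = \left(-7 + Q\right) \left(13 + Q\right)$
$\sqrt{\left(q{\left(Z{\left(2,4 \right)} \right)} + 66 \cdot 81\right) - 19 r{\left(17 \right)}} = \sqrt{\left(\left(20 - 2 \left(- \frac{1}{2} + \frac{1}{8} \cdot 4\right)\right) + 66 \cdot 81\right) - 19 \left(-91 + 17^{2} + 6 \cdot 17\right)} = \sqrt{\left(\left(20 - 2 \left(- \frac{1}{2} + \frac{1}{2}\right)\right) + 5346\right) - 19 \left(-91 + 289 + 102\right)} = \sqrt{\left(\left(20 - 0\right) + 5346\right) - 5700} = \sqrt{\left(\left(20 + 0\right) + 5346\right) - 5700} = \sqrt{\left(20 + 5346\right) - 5700} = \sqrt{5366 - 5700} = \sqrt{-334} = i \sqrt{334}$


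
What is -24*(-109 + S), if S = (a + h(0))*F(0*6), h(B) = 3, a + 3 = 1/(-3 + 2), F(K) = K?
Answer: 2616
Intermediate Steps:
a = -4 (a = -3 + 1/(-3 + 2) = -3 + 1/(-1) = -3 - 1 = -4)
S = 0 (S = (-4 + 3)*(0*6) = -1*0 = 0)
-24*(-109 + S) = -24*(-109 + 0) = -24*(-109) = -1*(-2616) = 2616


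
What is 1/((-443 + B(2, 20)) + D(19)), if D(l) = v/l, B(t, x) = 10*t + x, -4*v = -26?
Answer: -38/15301 ≈ -0.0024835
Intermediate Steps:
v = 13/2 (v = -¼*(-26) = 13/2 ≈ 6.5000)
B(t, x) = x + 10*t
D(l) = 13/(2*l)
1/((-443 + B(2, 20)) + D(19)) = 1/((-443 + (20 + 10*2)) + (13/2)/19) = 1/((-443 + (20 + 20)) + (13/2)*(1/19)) = 1/((-443 + 40) + 13/38) = 1/(-403 + 13/38) = 1/(-15301/38) = -38/15301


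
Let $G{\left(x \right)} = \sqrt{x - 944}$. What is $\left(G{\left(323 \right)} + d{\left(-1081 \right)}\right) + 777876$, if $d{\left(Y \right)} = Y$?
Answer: $776795 + 3 i \sqrt{69} \approx 7.768 \cdot 10^{5} + 24.92 i$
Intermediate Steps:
$G{\left(x \right)} = \sqrt{-944 + x}$
$\left(G{\left(323 \right)} + d{\left(-1081 \right)}\right) + 777876 = \left(\sqrt{-944 + 323} - 1081\right) + 777876 = \left(\sqrt{-621} - 1081\right) + 777876 = \left(3 i \sqrt{69} - 1081\right) + 777876 = \left(-1081 + 3 i \sqrt{69}\right) + 777876 = 776795 + 3 i \sqrt{69}$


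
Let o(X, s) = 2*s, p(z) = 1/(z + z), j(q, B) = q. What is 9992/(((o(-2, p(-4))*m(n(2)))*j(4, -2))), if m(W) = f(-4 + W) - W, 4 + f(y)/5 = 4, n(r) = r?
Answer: 4996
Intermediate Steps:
f(y) = 0 (f(y) = -20 + 5*4 = -20 + 20 = 0)
p(z) = 1/(2*z)
m(W) = -W (m(W) = 0 - W = -W)
9992/(((o(-2, p(-4))*m(n(2)))*j(4, -2))) = 9992/((((2*((½)/(-4)))*(-1*2))*4)) = 9992/((((2*((½)*(-¼)))*(-2))*4)) = 9992/((((2*(-⅛))*(-2))*4)) = 9992/((-¼*(-2)*4)) = 9992/(((½)*4)) = 9992/2 = 9992*(½) = 4996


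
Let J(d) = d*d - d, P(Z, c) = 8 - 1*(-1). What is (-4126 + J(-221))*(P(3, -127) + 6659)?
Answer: 299633248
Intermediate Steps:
P(Z, c) = 9 (P(Z, c) = 8 + 1 = 9)
J(d) = d² - d
(-4126 + J(-221))*(P(3, -127) + 6659) = (-4126 - 221*(-1 - 221))*(9 + 6659) = (-4126 - 221*(-222))*6668 = (-4126 + 49062)*6668 = 44936*6668 = 299633248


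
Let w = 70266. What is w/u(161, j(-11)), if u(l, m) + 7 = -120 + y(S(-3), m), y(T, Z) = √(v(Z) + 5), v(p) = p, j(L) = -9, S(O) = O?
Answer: -8923782/16133 - 140532*I/16133 ≈ -553.14 - 8.7108*I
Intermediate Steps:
y(T, Z) = √(5 + Z) (y(T, Z) = √(Z + 5) = √(5 + Z))
u(l, m) = -127 + √(5 + m) (u(l, m) = -7 + (-120 + √(5 + m)) = -127 + √(5 + m))
w/u(161, j(-11)) = 70266/(-127 + √(5 - 9)) = 70266/(-127 + √(-4)) = 70266/(-127 + 2*I) = 70266*((-127 - 2*I)/16133) = 70266*(-127 - 2*I)/16133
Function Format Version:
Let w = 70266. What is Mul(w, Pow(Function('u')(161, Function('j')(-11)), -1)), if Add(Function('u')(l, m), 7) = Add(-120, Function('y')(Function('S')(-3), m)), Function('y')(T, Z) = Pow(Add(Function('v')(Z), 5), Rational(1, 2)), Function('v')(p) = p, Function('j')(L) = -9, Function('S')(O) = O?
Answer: Add(Rational(-8923782, 16133), Mul(Rational(-140532, 16133), I)) ≈ Add(-553.14, Mul(-8.7108, I))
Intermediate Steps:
Function('y')(T, Z) = Pow(Add(5, Z), Rational(1, 2)) (Function('y')(T, Z) = Pow(Add(Z, 5), Rational(1, 2)) = Pow(Add(5, Z), Rational(1, 2)))
Function('u')(l, m) = Add(-127, Pow(Add(5, m), Rational(1, 2))) (Function('u')(l, m) = Add(-7, Add(-120, Pow(Add(5, m), Rational(1, 2)))) = Add(-127, Pow(Add(5, m), Rational(1, 2))))
Mul(w, Pow(Function('u')(161, Function('j')(-11)), -1)) = Mul(70266, Pow(Add(-127, Pow(Add(5, -9), Rational(1, 2))), -1)) = Mul(70266, Pow(Add(-127, Pow(-4, Rational(1, 2))), -1)) = Mul(70266, Pow(Add(-127, Mul(2, I)), -1)) = Mul(70266, Mul(Rational(1, 16133), Add(-127, Mul(-2, I)))) = Mul(Rational(70266, 16133), Add(-127, Mul(-2, I)))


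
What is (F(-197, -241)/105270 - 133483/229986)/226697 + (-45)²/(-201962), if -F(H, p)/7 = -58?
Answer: -15972677636865043/1592620196843154105 ≈ -0.010029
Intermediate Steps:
F(H, p) = 406 (F(H, p) = -7*(-58) = 406)
(F(-197, -241)/105270 - 133483/229986)/226697 + (-45)²/(-201962) = (406/105270 - 133483/229986)/226697 + (-45)²/(-201962) = (406*(1/105270) - 133483*1/229986)*(1/226697) + 2025*(-1/201962) = (7/1815 - 133483/229986)*(1/226697) - 2025/201962 = -80220581/139141530*1/226697 - 2025/201962 = -80220581/31542967426410 - 2025/201962 = -15972677636865043/1592620196843154105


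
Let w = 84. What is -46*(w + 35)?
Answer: -5474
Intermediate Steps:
-46*(w + 35) = -46*(84 + 35) = -46*119 = -5474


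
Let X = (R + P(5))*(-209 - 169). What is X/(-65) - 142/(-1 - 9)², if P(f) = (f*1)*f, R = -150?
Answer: -473423/650 ≈ -728.34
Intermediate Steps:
P(f) = f² (P(f) = f*f = f²)
X = 47250 (X = (-150 + 5²)*(-209 - 169) = (-150 + 25)*(-378) = -125*(-378) = 47250)
X/(-65) - 142/(-1 - 9)² = 47250/(-65) - 142/(-1 - 9)² = 47250*(-1/65) - 142/((-10)²) = -9450/13 - 142/100 = -9450/13 - 142*1/100 = -9450/13 - 71/50 = -473423/650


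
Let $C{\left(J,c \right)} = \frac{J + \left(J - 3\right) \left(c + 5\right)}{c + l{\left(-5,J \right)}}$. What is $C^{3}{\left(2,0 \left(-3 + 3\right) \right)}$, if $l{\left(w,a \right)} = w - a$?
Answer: $\frac{27}{343} \approx 0.078717$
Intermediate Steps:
$C{\left(J,c \right)} = \frac{J + \left(-3 + J\right) \left(5 + c\right)}{-5 + c - J}$ ($C{\left(J,c \right)} = \frac{J + \left(J - 3\right) \left(c + 5\right)}{c - \left(5 + J\right)} = \frac{J + \left(-3 + J\right) \left(5 + c\right)}{-5 + c - J}$)
$C^{3}{\left(2,0 \left(-3 + 3\right) \right)} = \left(\frac{15 - 12 + 3 \cdot 0 \left(-3 + 3\right) - 2 \cdot 0 \left(-3 + 3\right)}{5 + 2 - 0 \left(-3 + 3\right)}\right)^{3} = \left(\frac{15 - 12 + 3 \cdot 0 \cdot 0 - 2 \cdot 0 \cdot 0}{5 + 2 - 0 \cdot 0}\right)^{3} = \left(\frac{15 - 12 + 3 \cdot 0 - 2 \cdot 0}{5 + 2 - 0}\right)^{3} = \left(\frac{15 - 12 + 0 + 0}{5 + 2 + 0}\right)^{3} = \left(\frac{1}{7} \cdot 3\right)^{3} = \left(\frac{3}{7}\right)^{3} = \frac{27}{343}$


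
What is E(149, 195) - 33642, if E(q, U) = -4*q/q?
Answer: -33646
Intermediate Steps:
E(q, U) = -4 (E(q, U) = -4*1 = -4)
E(149, 195) - 33642 = -4 - 33642 = -33646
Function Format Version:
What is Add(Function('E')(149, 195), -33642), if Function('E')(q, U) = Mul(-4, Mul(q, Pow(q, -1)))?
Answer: -33646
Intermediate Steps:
Function('E')(q, U) = -4 (Function('E')(q, U) = Mul(-4, 1) = -4)
Add(Function('E')(149, 195), -33642) = Add(-4, -33642) = -33646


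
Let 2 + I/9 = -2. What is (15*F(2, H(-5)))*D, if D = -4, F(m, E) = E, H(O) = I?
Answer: 2160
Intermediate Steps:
I = -36 (I = -18 + 9*(-2) = -18 - 18 = -36)
H(O) = -36
(15*F(2, H(-5)))*D = (15*(-36))*(-4) = -540*(-4) = 2160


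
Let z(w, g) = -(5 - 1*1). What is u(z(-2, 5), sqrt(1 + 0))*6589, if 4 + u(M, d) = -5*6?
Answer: -224026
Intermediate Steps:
z(w, g) = -4 (z(w, g) = -(5 - 1) = -1*4 = -4)
u(M, d) = -34 (u(M, d) = -4 - 5*6 = -4 - 30 = -34)
u(z(-2, 5), sqrt(1 + 0))*6589 = -34*6589 = -224026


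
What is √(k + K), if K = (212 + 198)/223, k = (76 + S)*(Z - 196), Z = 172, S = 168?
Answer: I*√291121594/223 ≈ 76.512*I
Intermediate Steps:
k = -5856 (k = (76 + 168)*(172 - 196) = 244*(-24) = -5856)
K = 410/223 (K = 410*(1/223) = 410/223 ≈ 1.8386)
√(k + K) = √(-5856 + 410/223) = √(-1305478/223) = I*√291121594/223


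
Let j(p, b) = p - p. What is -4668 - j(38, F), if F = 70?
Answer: -4668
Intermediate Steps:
j(p, b) = 0
-4668 - j(38, F) = -4668 - 1*0 = -4668 + 0 = -4668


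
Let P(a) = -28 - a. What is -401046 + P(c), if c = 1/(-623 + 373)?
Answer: -100268499/250 ≈ -4.0107e+5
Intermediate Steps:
c = -1/250 (c = 1/(-250) = -1/250 ≈ -0.0040000)
-401046 + P(c) = -401046 + (-28 - 1*(-1/250)) = -401046 + (-28 + 1/250) = -401046 - 6999/250 = -100268499/250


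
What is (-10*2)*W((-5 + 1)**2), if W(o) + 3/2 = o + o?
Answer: -610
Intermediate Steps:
W(o) = -3/2 + 2*o (W(o) = -3/2 + (o + o) = -3/2 + 2*o)
(-10*2)*W((-5 + 1)**2) = (-10*2)*(-3/2 + 2*(-5 + 1)**2) = -20*(-3/2 + 2*(-4)**2) = -20*(-3/2 + 2*16) = -20*(-3/2 + 32) = -20*61/2 = -610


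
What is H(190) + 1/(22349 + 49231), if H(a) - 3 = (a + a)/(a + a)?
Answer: 286321/71580 ≈ 4.0000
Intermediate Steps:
H(a) = 4 (H(a) = 3 + (a + a)/(a + a) = 3 + (2*a)/((2*a)) = 3 + (2*a)*(1/(2*a)) = 3 + 1 = 4)
H(190) + 1/(22349 + 49231) = 4 + 1/(22349 + 49231) = 4 + 1/71580 = 286321/71580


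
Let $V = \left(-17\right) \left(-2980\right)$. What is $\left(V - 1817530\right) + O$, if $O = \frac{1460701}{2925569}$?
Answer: $- \frac{5169098638329}{2925569} \approx -1.7669 \cdot 10^{6}$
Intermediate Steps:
$O = \frac{1460701}{2925569}$ ($O = 1460701 \cdot \frac{1}{2925569} = \frac{1460701}{2925569} \approx 0.49929$)
$V = 50660$
$\left(V - 1817530\right) + O = \left(50660 - 1817530\right) + \frac{1460701}{2925569} = -1766870 + \frac{1460701}{2925569} = - \frac{5169098638329}{2925569}$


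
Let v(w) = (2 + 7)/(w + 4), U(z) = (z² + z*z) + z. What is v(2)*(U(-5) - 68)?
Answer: -69/2 ≈ -34.500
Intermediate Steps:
U(z) = z + 2*z² (U(z) = (z² + z²) + z = 2*z² + z = z + 2*z²)
v(w) = 9/(4 + w)
v(2)*(U(-5) - 68) = (9/(4 + 2))*(-5*(1 + 2*(-5)) - 68) = (9/6)*(-5*(1 - 10) - 68) = (9*(⅙))*(-5*(-9) - 68) = 3*(45 - 68)/2 = (3/2)*(-23) = -69/2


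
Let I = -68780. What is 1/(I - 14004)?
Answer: -1/82784 ≈ -1.2080e-5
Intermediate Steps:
1/(I - 14004) = 1/(-68780 - 14004) = 1/(-82784) = -1/82784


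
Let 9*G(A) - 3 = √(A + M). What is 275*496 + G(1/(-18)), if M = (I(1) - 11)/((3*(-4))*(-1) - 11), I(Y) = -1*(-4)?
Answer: 409201/3 + I*√254/54 ≈ 1.364e+5 + 0.29514*I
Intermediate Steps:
I(Y) = 4
M = -7 (M = (4 - 11)/((3*(-4))*(-1) - 11) = -7/(-12*(-1) - 11) = -7/(12 - 11) = -7/1 = -7*1 = -7)
G(A) = ⅓ + √(-7 + A)/9 (G(A) = ⅓ + √(A - 7)/9 = ⅓ + √(-7 + A)/9)
275*496 + G(1/(-18)) = 275*496 + (⅓ + √(-7 + 1/(-18))/9) = 136400 + (⅓ + √(-7 + 1*(-1/18))/9) = 136400 + (⅓ + √(-7 - 1/18)/9) = 136400 + (⅓ + √(-127/18)/9) = 136400 + (⅓ + (I*√254/6)/9) = 136400 + (⅓ + I*√254/54) = 409201/3 + I*√254/54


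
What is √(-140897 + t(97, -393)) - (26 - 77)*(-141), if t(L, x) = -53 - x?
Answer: -7191 + I*√140557 ≈ -7191.0 + 374.91*I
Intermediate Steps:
√(-140897 + t(97, -393)) - (26 - 77)*(-141) = √(-140897 + (-53 - 1*(-393))) - (26 - 77)*(-141) = √(-140897 + (-53 + 393)) - (-51)*(-141) = √(-140897 + 340) - 1*7191 = √(-140557) - 7191 = I*√140557 - 7191 = -7191 + I*√140557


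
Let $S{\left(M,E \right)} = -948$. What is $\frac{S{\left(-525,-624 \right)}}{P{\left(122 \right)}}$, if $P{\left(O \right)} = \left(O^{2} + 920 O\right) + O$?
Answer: $- \frac{474}{63623} \approx -0.0074501$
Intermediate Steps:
$P{\left(O \right)} = O^{2} + 921 O$
$\frac{S{\left(-525,-624 \right)}}{P{\left(122 \right)}} = - \frac{948}{122 \left(921 + 122\right)} = - \frac{948}{122 \cdot 1043} = - \frac{948}{127246} = \left(-948\right) \frac{1}{127246} = - \frac{474}{63623}$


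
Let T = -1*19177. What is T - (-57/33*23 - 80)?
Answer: -209630/11 ≈ -19057.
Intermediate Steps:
T = -19177
T - (-57/33*23 - 80) = -19177 - (-57/33*23 - 80) = -19177 - (-57*1/33*23 - 80) = -19177 - (-19/11*23 - 80) = -19177 - (-437/11 - 80) = -19177 - 1*(-1317/11) = -19177 + 1317/11 = -209630/11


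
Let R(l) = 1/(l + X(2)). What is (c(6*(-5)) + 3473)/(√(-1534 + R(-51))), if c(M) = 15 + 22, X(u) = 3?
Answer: -14040*I*√220899/73633 ≈ -89.617*I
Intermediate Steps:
R(l) = 1/(3 + l) (R(l) = 1/(l + 3) = 1/(3 + l))
c(M) = 37
(c(6*(-5)) + 3473)/(√(-1534 + R(-51))) = (37 + 3473)/(√(-1534 + 1/(3 - 51))) = 3510/(√(-1534 + 1/(-48))) = 3510/(√(-1534 - 1/48)) = 3510/(√(-73633/48)) = 3510/((I*√220899/12)) = 3510*(-4*I*√220899/73633) = -14040*I*√220899/73633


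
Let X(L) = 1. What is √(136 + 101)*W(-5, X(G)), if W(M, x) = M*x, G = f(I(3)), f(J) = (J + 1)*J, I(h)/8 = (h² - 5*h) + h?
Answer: -5*√237 ≈ -76.974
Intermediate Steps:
I(h) = -32*h + 8*h² (I(h) = 8*((h² - 5*h) + h) = 8*(h² - 4*h) = -32*h + 8*h²)
f(J) = J*(1 + J) (f(J) = (1 + J)*J = J*(1 + J))
G = 552 (G = (8*3*(-4 + 3))*(1 + 8*3*(-4 + 3)) = (8*3*(-1))*(1 + 8*3*(-1)) = -24*(1 - 24) = -24*(-23) = 552)
√(136 + 101)*W(-5, X(G)) = √(136 + 101)*(-5*1) = √237*(-5) = -5*√237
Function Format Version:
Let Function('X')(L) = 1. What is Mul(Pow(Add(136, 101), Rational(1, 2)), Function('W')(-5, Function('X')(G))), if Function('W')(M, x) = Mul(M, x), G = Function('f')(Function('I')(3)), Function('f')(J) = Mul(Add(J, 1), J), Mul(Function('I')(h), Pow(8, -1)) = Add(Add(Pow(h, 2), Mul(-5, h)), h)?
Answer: Mul(-5, Pow(237, Rational(1, 2))) ≈ -76.974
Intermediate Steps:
Function('I')(h) = Add(Mul(-32, h), Mul(8, Pow(h, 2))) (Function('I')(h) = Mul(8, Add(Add(Pow(h, 2), Mul(-5, h)), h)) = Mul(8, Add(Pow(h, 2), Mul(-4, h))) = Add(Mul(-32, h), Mul(8, Pow(h, 2))))
Function('f')(J) = Mul(J, Add(1, J)) (Function('f')(J) = Mul(Add(1, J), J) = Mul(J, Add(1, J)))
G = 552 (G = Mul(Mul(8, 3, Add(-4, 3)), Add(1, Mul(8, 3, Add(-4, 3)))) = Mul(Mul(8, 3, -1), Add(1, Mul(8, 3, -1))) = Mul(-24, Add(1, -24)) = Mul(-24, -23) = 552)
Mul(Pow(Add(136, 101), Rational(1, 2)), Function('W')(-5, Function('X')(G))) = Mul(Pow(Add(136, 101), Rational(1, 2)), Mul(-5, 1)) = Mul(Pow(237, Rational(1, 2)), -5) = Mul(-5, Pow(237, Rational(1, 2)))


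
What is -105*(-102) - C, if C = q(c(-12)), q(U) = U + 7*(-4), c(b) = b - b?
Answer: 10738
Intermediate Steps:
c(b) = 0
q(U) = -28 + U (q(U) = U - 28 = -28 + U)
C = -28 (C = -28 + 0 = -28)
-105*(-102) - C = -105*(-102) - 1*(-28) = 10710 + 28 = 10738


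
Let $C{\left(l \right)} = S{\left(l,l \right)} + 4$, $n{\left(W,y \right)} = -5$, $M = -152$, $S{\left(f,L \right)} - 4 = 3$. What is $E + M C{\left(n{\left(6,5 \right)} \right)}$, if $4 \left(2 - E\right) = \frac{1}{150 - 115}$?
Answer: $- \frac{233801}{140} \approx -1670.0$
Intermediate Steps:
$S{\left(f,L \right)} = 7$ ($S{\left(f,L \right)} = 4 + 3 = 7$)
$C{\left(l \right)} = 11$ ($C{\left(l \right)} = 7 + 4 = 11$)
$E = \frac{279}{140}$ ($E = 2 - \frac{1}{4 \left(150 - 115\right)} = 2 - \frac{1}{4 \cdot 35} = 2 - \frac{1}{140} = \frac{279}{140} \approx 1.9929$)
$E + M C{\left(n{\left(6,5 \right)} \right)} = \frac{279}{140} - 1672 = - \frac{233801}{140}$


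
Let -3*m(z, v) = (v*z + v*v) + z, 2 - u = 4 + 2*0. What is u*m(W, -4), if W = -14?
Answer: 116/3 ≈ 38.667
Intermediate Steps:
u = -2 (u = 2 - (4 + 2*0) = 2 - (4 + 0) = 2 - 1*4 = 2 - 4 = -2)
m(z, v) = -z/3 - v²/3 - v*z/3 (m(z, v) = -((v*z + v*v) + z)/3 = -((v*z + v²) + z)/3 = -((v² + v*z) + z)/3 = -(z + v² + v*z)/3 = -z/3 - v²/3 - v*z/3)
u*m(W, -4) = -2*(-⅓*(-14) - ⅓*(-4)² - ⅓*(-4)*(-14)) = -2*(14/3 - ⅓*16 - 56/3) = -2*(14/3 - 16/3 - 56/3) = -2*(-58/3) = 116/3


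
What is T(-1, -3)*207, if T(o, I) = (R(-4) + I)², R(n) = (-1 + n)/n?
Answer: 10143/16 ≈ 633.94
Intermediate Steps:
R(n) = (-1 + n)/n
T(o, I) = (5/4 + I)² (T(o, I) = ((-1 - 4)/(-4) + I)² = (-¼*(-5) + I)² = (5/4 + I)²)
T(-1, -3)*207 = ((5 + 4*(-3))²/16)*207 = ((5 - 12)²/16)*207 = ((1/16)*(-7)²)*207 = ((1/16)*49)*207 = (49/16)*207 = 10143/16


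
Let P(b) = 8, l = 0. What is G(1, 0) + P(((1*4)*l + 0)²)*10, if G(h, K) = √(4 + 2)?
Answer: 80 + √6 ≈ 82.449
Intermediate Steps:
G(h, K) = √6
G(1, 0) + P(((1*4)*l + 0)²)*10 = √6 + 8*10 = √6 + 80 = 80 + √6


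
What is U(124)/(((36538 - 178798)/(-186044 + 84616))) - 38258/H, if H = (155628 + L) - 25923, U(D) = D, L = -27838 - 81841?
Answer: 30803232599/356112345 ≈ 86.499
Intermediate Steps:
L = -109679
H = 20026 (H = (155628 - 109679) - 25923 = 45949 - 25923 = 20026)
U(124)/(((36538 - 178798)/(-186044 + 84616))) - 38258/H = 124/(((36538 - 178798)/(-186044 + 84616))) - 38258/20026 = 124/((-142260/(-101428))) - 38258*1/20026 = 124/((-142260*(-1/101428))) - 19129/10013 = 124/(35565/25357) - 19129/10013 = 124*(25357/35565) - 19129/10013 = 3144268/35565 - 19129/10013 = 30803232599/356112345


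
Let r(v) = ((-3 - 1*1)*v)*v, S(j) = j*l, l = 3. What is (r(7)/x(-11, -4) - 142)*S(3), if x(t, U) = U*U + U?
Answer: -1425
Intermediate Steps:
S(j) = 3*j (S(j) = j*3 = 3*j)
x(t, U) = U + U² (x(t, U) = U² + U = U + U²)
r(v) = -4*v² (r(v) = ((-3 - 1)*v)*v = (-4*v)*v = -4*v²)
(r(7)/x(-11, -4) - 142)*S(3) = ((-4*7²)/((-4*(1 - 4))) - 142)*(3*3) = ((-4*49)/((-4*(-3))) - 142)*9 = (-196/12 - 142)*9 = (-196*1/12 - 142)*9 = (-49/3 - 142)*9 = -475/3*9 = -1425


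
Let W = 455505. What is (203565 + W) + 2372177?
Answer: 3031247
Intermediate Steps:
(203565 + W) + 2372177 = (203565 + 455505) + 2372177 = 659070 + 2372177 = 3031247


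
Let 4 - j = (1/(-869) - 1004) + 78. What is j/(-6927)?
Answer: -808171/6019563 ≈ -0.13426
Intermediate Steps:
j = 808171/869 (j = 4 - ((1/(-869) - 1004) + 78) = 4 - ((-1/869 - 1004) + 78) = 4 - (-872477/869 + 78) = 4 - 1*(-804695/869) = 4 + 804695/869 = 808171/869 ≈ 930.00)
j/(-6927) = (808171/869)/(-6927) = (808171/869)*(-1/6927) = -808171/6019563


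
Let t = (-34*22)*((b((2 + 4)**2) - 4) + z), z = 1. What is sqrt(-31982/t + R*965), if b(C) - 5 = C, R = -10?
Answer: I*sqrt(487222211377)/7106 ≈ 98.229*I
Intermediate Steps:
b(C) = 5 + C
t = -28424 (t = (-34*22)*(((5 + (2 + 4)**2) - 4) + 1) = -748*(((5 + 6**2) - 4) + 1) = -748*(((5 + 36) - 4) + 1) = -748*((41 - 4) + 1) = -748*(37 + 1) = -748*38 = -28424)
sqrt(-31982/t + R*965) = sqrt(-31982/(-28424) - 10*965) = sqrt(-31982*(-1/28424) - 9650) = sqrt(15991/14212 - 9650) = sqrt(-137129809/14212) = I*sqrt(487222211377)/7106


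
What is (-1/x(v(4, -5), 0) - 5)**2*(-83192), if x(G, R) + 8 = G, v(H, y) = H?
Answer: -3754039/2 ≈ -1.8770e+6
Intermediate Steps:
x(G, R) = -8 + G
(-1/x(v(4, -5), 0) - 5)**2*(-83192) = (-1/(-8 + 4) - 5)**2*(-83192) = (-1/(-4) - 5)**2*(-83192) = (-1*(-1/4) - 5)**2*(-83192) = (1/4 - 5)**2*(-83192) = (-19/4)**2*(-83192) = (361/16)*(-83192) = -3754039/2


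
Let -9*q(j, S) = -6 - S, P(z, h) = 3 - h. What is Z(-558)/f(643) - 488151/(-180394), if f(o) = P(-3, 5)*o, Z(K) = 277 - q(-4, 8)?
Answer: 1300665737/521970039 ≈ 2.4918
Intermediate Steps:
q(j, S) = ⅔ + S/9 (q(j, S) = -(-6 - S)/9 = ⅔ + S/9)
Z(K) = 2479/9 (Z(K) = 277 - (⅔ + (⅑)*8) = 277 - (⅔ + 8/9) = 277 - 1*14/9 = 277 - 14/9 = 2479/9)
f(o) = -2*o (f(o) = (3 - 1*5)*o = (3 - 5)*o = -2*o)
Z(-558)/f(643) - 488151/(-180394) = 2479/(9*((-2*643))) - 488151/(-180394) = (2479/9)/(-1286) - 488151*(-1/180394) = (2479/9)*(-1/1286) + 488151/180394 = -2479/11574 + 488151/180394 = 1300665737/521970039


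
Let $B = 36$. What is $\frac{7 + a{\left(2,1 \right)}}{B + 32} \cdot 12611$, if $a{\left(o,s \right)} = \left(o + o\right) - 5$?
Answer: $\frac{37833}{34} \approx 1112.7$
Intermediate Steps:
$a{\left(o,s \right)} = -5 + 2 o$ ($a{\left(o,s \right)} = 2 o - 5 = -5 + 2 o$)
$\frac{7 + a{\left(2,1 \right)}}{B + 32} \cdot 12611 = \frac{7 + \left(-5 + 2 \cdot 2\right)}{36 + 32} \cdot 12611 = \frac{7 + \left(-5 + 4\right)}{68} \cdot 12611 = \left(7 - 1\right) \frac{1}{68} \cdot 12611 = 6 \cdot \frac{1}{68} \cdot 12611 = \frac{3}{34} \cdot 12611 = \frac{37833}{34}$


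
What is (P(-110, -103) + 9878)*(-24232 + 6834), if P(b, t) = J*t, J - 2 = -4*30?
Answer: -383312736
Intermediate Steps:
J = -118 (J = 2 - 4*30 = 2 - 120 = -118)
P(b, t) = -118*t
(P(-110, -103) + 9878)*(-24232 + 6834) = (-118*(-103) + 9878)*(-24232 + 6834) = (12154 + 9878)*(-17398) = 22032*(-17398) = -383312736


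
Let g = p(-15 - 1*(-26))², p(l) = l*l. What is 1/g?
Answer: 1/14641 ≈ 6.8301e-5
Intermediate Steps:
p(l) = l²
g = 14641 (g = ((-15 - 1*(-26))²)² = ((-15 + 26)²)² = (11²)² = 121² = 14641)
1/g = 1/14641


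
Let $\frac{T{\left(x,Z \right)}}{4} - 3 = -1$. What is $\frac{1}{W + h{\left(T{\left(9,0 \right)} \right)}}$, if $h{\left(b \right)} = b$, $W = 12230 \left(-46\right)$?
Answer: $- \frac{1}{562572} \approx -1.7776 \cdot 10^{-6}$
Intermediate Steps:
$T{\left(x,Z \right)} = 8$ ($T{\left(x,Z \right)} = 12 + 4 \left(-1\right) = 12 - 4 = 8$)
$W = -562580$
$\frac{1}{W + h{\left(T{\left(9,0 \right)} \right)}} = \frac{1}{-562580 + 8} = \frac{1}{-562572} = - \frac{1}{562572}$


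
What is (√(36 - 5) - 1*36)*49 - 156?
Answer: -1920 + 49*√31 ≈ -1647.2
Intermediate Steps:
(√(36 - 5) - 1*36)*49 - 156 = (√31 - 36)*49 - 156 = (-36 + √31)*49 - 156 = (-1764 + 49*√31) - 156 = -1920 + 49*√31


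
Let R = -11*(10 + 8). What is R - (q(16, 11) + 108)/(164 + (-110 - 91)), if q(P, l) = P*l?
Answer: -7042/37 ≈ -190.32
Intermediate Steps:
R = -198 (R = -11*18 = -198)
R - (q(16, 11) + 108)/(164 + (-110 - 91)) = -198 - (16*11 + 108)/(164 + (-110 - 91)) = -198 - (176 + 108)/(164 - 201) = -198 - 284/(-37) = -198 - 284*(-1)/37 = -198 - 1*(-284/37) = -198 + 284/37 = -7042/37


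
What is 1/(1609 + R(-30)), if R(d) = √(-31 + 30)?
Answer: 1609/2588882 - I/2588882 ≈ 0.0006215 - 3.8627e-7*I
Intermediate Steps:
R(d) = I (R(d) = √(-1) = I)
1/(1609 + R(-30)) = 1/(1609 + I) = (1609 - I)/2588882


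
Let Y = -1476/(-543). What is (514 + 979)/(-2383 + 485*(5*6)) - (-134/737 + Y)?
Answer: -58470787/24224497 ≈ -2.4137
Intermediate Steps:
Y = 492/181 (Y = -1476*(-1/543) = 492/181 ≈ 2.7182)
(514 + 979)/(-2383 + 485*(5*6)) - (-134/737 + Y) = (514 + 979)/(-2383 + 485*(5*6)) - (-134/737 + 492/181) = 1493/(-2383 + 485*30) - (-134*1/737 + 492/181) = 1493/(-2383 + 14550) - (-2/11 + 492/181) = 1493/12167 - 1*5050/1991 = 1493*(1/12167) - 5050/1991 = 1493/12167 - 5050/1991 = -58470787/24224497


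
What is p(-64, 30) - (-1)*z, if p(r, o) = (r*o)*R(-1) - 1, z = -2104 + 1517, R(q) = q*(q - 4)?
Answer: -10188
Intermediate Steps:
R(q) = q*(-4 + q)
z = -587
p(r, o) = -1 + 5*o*r (p(r, o) = (r*o)*(-(-4 - 1)) - 1 = (o*r)*(-1*(-5)) - 1 = (o*r)*5 - 1 = 5*o*r - 1 = -1 + 5*o*r)
p(-64, 30) - (-1)*z = (-1 + 5*30*(-64)) - (-1)*(-587) = (-1 - 9600) - 1*587 = -9601 - 587 = -10188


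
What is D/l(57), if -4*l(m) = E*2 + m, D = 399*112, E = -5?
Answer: -178752/47 ≈ -3803.2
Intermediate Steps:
D = 44688
l(m) = 5/2 - m/4 (l(m) = -(-5*2 + m)/4 = -(-10 + m)/4 = 5/2 - m/4)
D/l(57) = 44688/(5/2 - 1/4*57) = 44688/(5/2 - 57/4) = 44688/(-47/4) = 44688*(-4/47) = -178752/47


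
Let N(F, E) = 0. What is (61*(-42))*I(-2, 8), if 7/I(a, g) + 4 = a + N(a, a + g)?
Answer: 2989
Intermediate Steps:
I(a, g) = 7/(-4 + a) (I(a, g) = 7/(-4 + (a + 0)) = 7/(-4 + a))
(61*(-42))*I(-2, 8) = (61*(-42))*(7/(-4 - 2)) = -17934/(-6) = -17934*(-1)/6 = -2562*(-7/6) = 2989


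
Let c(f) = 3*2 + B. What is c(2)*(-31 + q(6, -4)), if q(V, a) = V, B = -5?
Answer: -25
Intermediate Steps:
c(f) = 1 (c(f) = 3*2 - 5 = 6 - 5 = 1)
c(2)*(-31 + q(6, -4)) = 1*(-31 + 6) = 1*(-25) = -25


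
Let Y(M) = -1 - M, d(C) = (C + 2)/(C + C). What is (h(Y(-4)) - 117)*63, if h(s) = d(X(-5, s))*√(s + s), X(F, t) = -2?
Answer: -7371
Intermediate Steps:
d(C) = (2 + C)/(2*C) (d(C) = (2 + C)/((2*C)) = (2 + C)*(1/(2*C)) = (2 + C)/(2*C))
h(s) = 0 (h(s) = ((½)*(2 - 2)/(-2))*√(s + s) = ((½)*(-½)*0)*√(2*s) = 0*(√2*√s) = 0)
(h(Y(-4)) - 117)*63 = (0 - 117)*63 = -117*63 = -7371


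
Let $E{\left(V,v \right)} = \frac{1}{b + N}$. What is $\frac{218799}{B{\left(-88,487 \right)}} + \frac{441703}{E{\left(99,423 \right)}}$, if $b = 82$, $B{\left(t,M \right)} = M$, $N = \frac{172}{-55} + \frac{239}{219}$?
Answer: $\frac{207188873340242}{5865915} \approx 3.5321 \cdot 10^{7}$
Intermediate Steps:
$N = - \frac{24523}{12045}$ ($N = 172 \left(- \frac{1}{55}\right) + 239 \cdot \frac{1}{219} = - \frac{172}{55} + \frac{239}{219} = - \frac{24523}{12045} \approx -2.0359$)
$E{\left(V,v \right)} = \frac{12045}{963167}$ ($E{\left(V,v \right)} = \frac{1}{82 - \frac{24523}{12045}} = \frac{1}{\frac{963167}{12045}} = \frac{12045}{963167}$)
$\frac{218799}{B{\left(-88,487 \right)}} + \frac{441703}{E{\left(99,423 \right)}} = \frac{218799}{487} + \frac{441703}{\frac{12045}{963167}} = 218799 \cdot \frac{1}{487} + 441703 \cdot \frac{963167}{12045} = \frac{218799}{487} + \frac{425433753401}{12045} = \frac{207188873340242}{5865915}$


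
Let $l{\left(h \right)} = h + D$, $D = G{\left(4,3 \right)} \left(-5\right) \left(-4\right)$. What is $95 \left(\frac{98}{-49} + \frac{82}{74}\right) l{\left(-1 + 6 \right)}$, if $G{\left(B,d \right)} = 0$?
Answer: $- \frac{15675}{37} \approx -423.65$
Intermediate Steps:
$D = 0$ ($D = 0 \left(-5\right) \left(-4\right) = 0 \left(-4\right) = 0$)
$l{\left(h \right)} = h$ ($l{\left(h \right)} = h + 0 = h$)
$95 \left(\frac{98}{-49} + \frac{82}{74}\right) l{\left(-1 + 6 \right)} = 95 \left(\frac{98}{-49} + \frac{82}{74}\right) \left(-1 + 6\right) = 95 \left(98 \left(- \frac{1}{49}\right) + 82 \cdot \frac{1}{74}\right) 5 = 95 \left(-2 + \frac{41}{37}\right) 5 = 95 \left(- \frac{33}{37}\right) 5 = \left(- \frac{3135}{37}\right) 5 = - \frac{15675}{37}$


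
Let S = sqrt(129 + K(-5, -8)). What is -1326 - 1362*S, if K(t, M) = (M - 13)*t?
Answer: -1326 - 4086*sqrt(26) ≈ -22161.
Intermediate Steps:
K(t, M) = t*(-13 + M) (K(t, M) = (-13 + M)*t = t*(-13 + M))
S = 3*sqrt(26) (S = sqrt(129 - 5*(-13 - 8)) = sqrt(129 - 5*(-21)) = sqrt(129 + 105) = sqrt(234) = 3*sqrt(26) ≈ 15.297)
-1326 - 1362*S = -1326 - 4086*sqrt(26)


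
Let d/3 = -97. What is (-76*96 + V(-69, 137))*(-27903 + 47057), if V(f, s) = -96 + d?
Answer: -147160182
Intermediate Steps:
d = -291 (d = 3*(-97) = -291)
V(f, s) = -387 (V(f, s) = -96 - 291 = -387)
(-76*96 + V(-69, 137))*(-27903 + 47057) = (-76*96 - 387)*(-27903 + 47057) = (-7296 - 387)*19154 = -7683*19154 = -147160182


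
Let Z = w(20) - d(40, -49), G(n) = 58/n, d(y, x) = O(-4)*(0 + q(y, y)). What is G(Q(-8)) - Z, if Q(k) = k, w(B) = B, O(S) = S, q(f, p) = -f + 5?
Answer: 451/4 ≈ 112.75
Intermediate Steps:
q(f, p) = 5 - f
d(y, x) = -20 + 4*y (d(y, x) = -4*(0 + (5 - y)) = -4*(5 - y) = -20 + 4*y)
Z = -120 (Z = 20 - (-20 + 4*40) = 20 - (-20 + 160) = 20 - 1*140 = 20 - 140 = -120)
G(Q(-8)) - Z = 58/(-8) - 1*(-120) = 58*(-⅛) + 120 = -29/4 + 120 = 451/4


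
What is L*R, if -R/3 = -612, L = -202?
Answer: -370872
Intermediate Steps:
R = 1836 (R = -3*(-612) = 1836)
L*R = -202*1836 = -370872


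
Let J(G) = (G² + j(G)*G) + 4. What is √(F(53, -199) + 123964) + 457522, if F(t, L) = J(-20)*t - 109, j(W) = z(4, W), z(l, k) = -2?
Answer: 457522 + √147387 ≈ 4.5791e+5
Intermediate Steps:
j(W) = -2
J(G) = 4 + G² - 2*G (J(G) = (G² - 2*G) + 4 = 4 + G² - 2*G)
F(t, L) = -109 + 444*t (F(t, L) = (4 + (-20)² - 2*(-20))*t - 109 = (4 + 400 + 40)*t - 109 = 444*t - 109 = -109 + 444*t)
√(F(53, -199) + 123964) + 457522 = √((-109 + 444*53) + 123964) + 457522 = √((-109 + 23532) + 123964) + 457522 = √(23423 + 123964) + 457522 = √147387 + 457522 = 457522 + √147387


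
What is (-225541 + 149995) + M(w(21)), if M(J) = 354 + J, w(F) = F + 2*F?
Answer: -75129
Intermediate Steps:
w(F) = 3*F
(-225541 + 149995) + M(w(21)) = (-225541 + 149995) + (354 + 3*21) = -75546 + (354 + 63) = -75546 + 417 = -75129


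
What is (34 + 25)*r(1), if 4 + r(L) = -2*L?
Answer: -354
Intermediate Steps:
r(L) = -4 - 2*L
(34 + 25)*r(1) = (34 + 25)*(-4 - 2*1) = 59*(-4 - 2) = 59*(-6) = -354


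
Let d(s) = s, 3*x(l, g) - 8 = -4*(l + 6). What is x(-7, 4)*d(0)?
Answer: 0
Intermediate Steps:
x(l, g) = -16/3 - 4*l/3 (x(l, g) = 8/3 + (-4*(l + 6))/3 = 8/3 + (-4*(6 + l))/3 = 8/3 + (-24 - 4*l)/3 = 8/3 + (-8 - 4*l/3) = -16/3 - 4*l/3)
x(-7, 4)*d(0) = (-16/3 - 4/3*(-7))*0 = (-16/3 + 28/3)*0 = 4*0 = 0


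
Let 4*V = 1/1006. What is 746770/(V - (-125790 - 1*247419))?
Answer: 3005002480/1501793017 ≈ 2.0009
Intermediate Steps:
V = 1/4024 (V = (¼)/1006 = (¼)*(1/1006) = 1/4024 ≈ 0.00024851)
746770/(V - (-125790 - 1*247419)) = 746770/(1/4024 - (-125790 - 1*247419)) = 746770/(1/4024 - (-125790 - 247419)) = 746770/(1/4024 - 1*(-373209)) = 746770/(1/4024 + 373209) = 746770/(1501793017/4024) = 746770*(4024/1501793017) = 3005002480/1501793017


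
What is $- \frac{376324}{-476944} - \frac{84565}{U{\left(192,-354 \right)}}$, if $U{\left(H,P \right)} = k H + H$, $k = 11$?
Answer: $- \frac{189739033}{5283072} \approx -35.915$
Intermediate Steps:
$U{\left(H,P \right)} = 12 H$ ($U{\left(H,P \right)} = 11 H + H = 12 H$)
$- \frac{376324}{-476944} - \frac{84565}{U{\left(192,-354 \right)}} = - \frac{376324}{-476944} - \frac{84565}{12 \cdot 192} = \left(-376324\right) \left(- \frac{1}{476944}\right) - \frac{84565}{2304} = \frac{7237}{9172} - \frac{84565}{2304} = - \frac{189739033}{5283072}$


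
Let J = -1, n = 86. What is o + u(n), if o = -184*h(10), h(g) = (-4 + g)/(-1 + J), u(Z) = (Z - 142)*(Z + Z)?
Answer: -9080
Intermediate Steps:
u(Z) = 2*Z*(-142 + Z) (u(Z) = (-142 + Z)*(2*Z) = 2*Z*(-142 + Z))
h(g) = 2 - g/2 (h(g) = (-4 + g)/(-1 - 1) = (-4 + g)/(-2) = (-4 + g)*(-1/2) = 2 - g/2)
o = 552 (o = -184*(2 - 1/2*10) = -184*(2 - 5) = -184*(-3) = 552)
o + u(n) = 552 + 2*86*(-142 + 86) = 552 + 2*86*(-56) = 552 - 9632 = -9080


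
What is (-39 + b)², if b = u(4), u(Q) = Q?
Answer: 1225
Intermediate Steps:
b = 4
(-39 + b)² = (-39 + 4)² = (-35)² = 1225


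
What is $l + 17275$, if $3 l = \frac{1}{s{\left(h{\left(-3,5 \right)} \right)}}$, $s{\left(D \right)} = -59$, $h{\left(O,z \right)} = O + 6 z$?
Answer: $\frac{3057674}{177} \approx 17275.0$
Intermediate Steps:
$l = - \frac{1}{177}$ ($l = \frac{1}{3 \left(-59\right)} = \frac{1}{3} \left(- \frac{1}{59}\right) = - \frac{1}{177} \approx -0.0056497$)
$l + 17275 = - \frac{1}{177} + 17275 = \frac{3057674}{177}$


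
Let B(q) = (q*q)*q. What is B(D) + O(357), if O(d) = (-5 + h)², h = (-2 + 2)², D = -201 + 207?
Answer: 241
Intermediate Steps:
D = 6
h = 0 (h = 0² = 0)
B(q) = q³ (B(q) = q²*q = q³)
O(d) = 25 (O(d) = (-5 + 0)² = (-5)² = 25)
B(D) + O(357) = 6³ + 25 = 216 + 25 = 241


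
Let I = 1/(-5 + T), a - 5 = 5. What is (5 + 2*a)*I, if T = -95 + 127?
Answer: 25/27 ≈ 0.92593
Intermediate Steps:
T = 32
a = 10 (a = 5 + 5 = 10)
I = 1/27 (I = 1/(-5 + 32) = 1/27 ≈ 0.037037)
(5 + 2*a)*I = (5 + 2*10)*(1/27) = (5 + 20)*(1/27) = 25*(1/27) = 25/27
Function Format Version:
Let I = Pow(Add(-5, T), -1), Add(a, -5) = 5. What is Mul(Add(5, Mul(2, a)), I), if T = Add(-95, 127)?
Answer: Rational(25, 27) ≈ 0.92593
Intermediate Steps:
T = 32
a = 10 (a = Add(5, 5) = 10)
I = Rational(1, 27) (I = Pow(Add(-5, 32), -1) = Pow(27, -1) = Rational(1, 27) ≈ 0.037037)
Mul(Add(5, Mul(2, a)), I) = Mul(Add(5, Mul(2, 10)), Rational(1, 27)) = Mul(Add(5, 20), Rational(1, 27)) = Mul(25, Rational(1, 27)) = Rational(25, 27)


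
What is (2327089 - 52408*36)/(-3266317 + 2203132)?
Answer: -440401/1063185 ≈ -0.41423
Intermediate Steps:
(2327089 - 52408*36)/(-3266317 + 2203132) = (2327089 - 1886688)/(-1063185) = 440401*(-1/1063185) = -440401/1063185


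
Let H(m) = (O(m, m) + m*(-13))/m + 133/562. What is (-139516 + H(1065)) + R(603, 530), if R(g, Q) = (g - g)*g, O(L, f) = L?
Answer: -78414603/562 ≈ -1.3953e+5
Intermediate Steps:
H(m) = -6611/562 (H(m) = (m + m*(-13))/m + 133/562 = (m - 13*m)/m + 133*(1/562) = (-12*m)/m + 133/562 = -12 + 133/562 = -6611/562)
R(g, Q) = 0 (R(g, Q) = 0*g = 0)
(-139516 + H(1065)) + R(603, 530) = (-139516 - 6611/562) + 0 = -78414603/562 + 0 = -78414603/562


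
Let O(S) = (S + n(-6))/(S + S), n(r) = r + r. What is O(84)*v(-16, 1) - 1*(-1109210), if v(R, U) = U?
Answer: 7764473/7 ≈ 1.1092e+6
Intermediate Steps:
n(r) = 2*r
O(S) = (-12 + S)/(2*S) (O(S) = (S + 2*(-6))/(S + S) = (S - 12)/((2*S)) = (-12 + S)*(1/(2*S)) = (-12 + S)/(2*S))
O(84)*v(-16, 1) - 1*(-1109210) = ((½)*(-12 + 84)/84)*1 - 1*(-1109210) = ((½)*(1/84)*72)*1 + 1109210 = (3/7)*1 + 1109210 = 3/7 + 1109210 = 7764473/7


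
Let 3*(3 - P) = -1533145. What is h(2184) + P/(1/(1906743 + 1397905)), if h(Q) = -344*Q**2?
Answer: 5061611808400/3 ≈ 1.6872e+12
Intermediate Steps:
P = 1533154/3 (P = 3 - 1/3*(-1533145) = 3 + 1533145/3 = 1533154/3 ≈ 5.1105e+5)
h(2184) + P/(1/(1906743 + 1397905)) = -344*2184**2 + 1533154/(3*(1/(1906743 + 1397905))) = -344*4769856 + 1533154/(3*(1/3304648)) = -1640830464 + 1533154/(3*(1/3304648)) = -1640830464 + (1533154/3)*3304648 = -1640830464 + 5066534299792/3 = 5061611808400/3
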